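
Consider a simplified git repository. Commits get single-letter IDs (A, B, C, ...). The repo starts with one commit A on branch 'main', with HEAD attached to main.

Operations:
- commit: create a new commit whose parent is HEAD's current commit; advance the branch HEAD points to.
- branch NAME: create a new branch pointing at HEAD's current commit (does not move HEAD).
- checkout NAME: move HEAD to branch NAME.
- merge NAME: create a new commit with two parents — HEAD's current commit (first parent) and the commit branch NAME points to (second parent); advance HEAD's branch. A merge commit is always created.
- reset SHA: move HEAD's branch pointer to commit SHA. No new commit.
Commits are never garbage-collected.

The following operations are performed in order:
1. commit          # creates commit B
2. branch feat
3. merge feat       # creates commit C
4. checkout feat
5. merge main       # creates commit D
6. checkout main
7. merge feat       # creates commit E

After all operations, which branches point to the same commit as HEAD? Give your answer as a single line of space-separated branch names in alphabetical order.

Answer: main

Derivation:
After op 1 (commit): HEAD=main@B [main=B]
After op 2 (branch): HEAD=main@B [feat=B main=B]
After op 3 (merge): HEAD=main@C [feat=B main=C]
After op 4 (checkout): HEAD=feat@B [feat=B main=C]
After op 5 (merge): HEAD=feat@D [feat=D main=C]
After op 6 (checkout): HEAD=main@C [feat=D main=C]
After op 7 (merge): HEAD=main@E [feat=D main=E]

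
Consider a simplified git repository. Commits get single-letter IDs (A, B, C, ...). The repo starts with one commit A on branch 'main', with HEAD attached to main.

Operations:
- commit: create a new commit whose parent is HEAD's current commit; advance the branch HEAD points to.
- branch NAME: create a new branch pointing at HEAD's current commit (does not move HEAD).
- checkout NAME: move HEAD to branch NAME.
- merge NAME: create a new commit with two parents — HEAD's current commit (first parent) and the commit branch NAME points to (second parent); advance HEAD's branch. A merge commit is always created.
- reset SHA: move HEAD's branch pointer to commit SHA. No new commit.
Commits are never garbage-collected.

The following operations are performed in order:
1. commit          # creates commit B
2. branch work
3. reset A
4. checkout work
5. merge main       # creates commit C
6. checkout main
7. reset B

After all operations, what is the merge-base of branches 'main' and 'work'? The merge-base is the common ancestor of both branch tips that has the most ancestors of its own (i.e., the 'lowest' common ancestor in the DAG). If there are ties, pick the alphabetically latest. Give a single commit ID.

Answer: B

Derivation:
After op 1 (commit): HEAD=main@B [main=B]
After op 2 (branch): HEAD=main@B [main=B work=B]
After op 3 (reset): HEAD=main@A [main=A work=B]
After op 4 (checkout): HEAD=work@B [main=A work=B]
After op 5 (merge): HEAD=work@C [main=A work=C]
After op 6 (checkout): HEAD=main@A [main=A work=C]
After op 7 (reset): HEAD=main@B [main=B work=C]
ancestors(main=B): ['A', 'B']
ancestors(work=C): ['A', 'B', 'C']
common: ['A', 'B']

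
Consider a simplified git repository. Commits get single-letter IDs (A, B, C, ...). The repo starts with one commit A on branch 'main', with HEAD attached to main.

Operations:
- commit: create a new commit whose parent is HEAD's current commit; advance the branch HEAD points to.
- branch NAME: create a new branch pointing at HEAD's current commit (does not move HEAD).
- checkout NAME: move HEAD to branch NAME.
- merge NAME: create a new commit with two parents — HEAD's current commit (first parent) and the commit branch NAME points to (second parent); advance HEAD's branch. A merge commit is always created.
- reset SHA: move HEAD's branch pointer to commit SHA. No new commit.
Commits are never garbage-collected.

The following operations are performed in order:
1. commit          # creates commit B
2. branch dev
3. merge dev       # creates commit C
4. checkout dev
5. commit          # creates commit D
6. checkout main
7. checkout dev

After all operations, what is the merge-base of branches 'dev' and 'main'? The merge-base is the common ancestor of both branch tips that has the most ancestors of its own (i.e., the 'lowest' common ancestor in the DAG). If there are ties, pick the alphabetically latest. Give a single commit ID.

After op 1 (commit): HEAD=main@B [main=B]
After op 2 (branch): HEAD=main@B [dev=B main=B]
After op 3 (merge): HEAD=main@C [dev=B main=C]
After op 4 (checkout): HEAD=dev@B [dev=B main=C]
After op 5 (commit): HEAD=dev@D [dev=D main=C]
After op 6 (checkout): HEAD=main@C [dev=D main=C]
After op 7 (checkout): HEAD=dev@D [dev=D main=C]
ancestors(dev=D): ['A', 'B', 'D']
ancestors(main=C): ['A', 'B', 'C']
common: ['A', 'B']

Answer: B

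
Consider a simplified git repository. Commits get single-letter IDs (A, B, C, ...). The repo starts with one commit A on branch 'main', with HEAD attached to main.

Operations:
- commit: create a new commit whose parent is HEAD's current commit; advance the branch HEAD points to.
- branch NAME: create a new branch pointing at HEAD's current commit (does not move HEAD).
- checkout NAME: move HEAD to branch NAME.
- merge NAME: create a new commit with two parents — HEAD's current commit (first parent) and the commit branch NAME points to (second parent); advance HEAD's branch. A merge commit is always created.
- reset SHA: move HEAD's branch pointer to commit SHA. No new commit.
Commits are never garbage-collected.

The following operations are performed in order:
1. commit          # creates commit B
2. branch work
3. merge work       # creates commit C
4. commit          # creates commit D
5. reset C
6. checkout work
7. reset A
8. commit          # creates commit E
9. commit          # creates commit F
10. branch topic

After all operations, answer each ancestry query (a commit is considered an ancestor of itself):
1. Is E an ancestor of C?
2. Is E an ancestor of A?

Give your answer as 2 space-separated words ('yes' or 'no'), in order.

Answer: no no

Derivation:
After op 1 (commit): HEAD=main@B [main=B]
After op 2 (branch): HEAD=main@B [main=B work=B]
After op 3 (merge): HEAD=main@C [main=C work=B]
After op 4 (commit): HEAD=main@D [main=D work=B]
After op 5 (reset): HEAD=main@C [main=C work=B]
After op 6 (checkout): HEAD=work@B [main=C work=B]
After op 7 (reset): HEAD=work@A [main=C work=A]
After op 8 (commit): HEAD=work@E [main=C work=E]
After op 9 (commit): HEAD=work@F [main=C work=F]
After op 10 (branch): HEAD=work@F [main=C topic=F work=F]
ancestors(C) = {A,B,C}; E in? no
ancestors(A) = {A}; E in? no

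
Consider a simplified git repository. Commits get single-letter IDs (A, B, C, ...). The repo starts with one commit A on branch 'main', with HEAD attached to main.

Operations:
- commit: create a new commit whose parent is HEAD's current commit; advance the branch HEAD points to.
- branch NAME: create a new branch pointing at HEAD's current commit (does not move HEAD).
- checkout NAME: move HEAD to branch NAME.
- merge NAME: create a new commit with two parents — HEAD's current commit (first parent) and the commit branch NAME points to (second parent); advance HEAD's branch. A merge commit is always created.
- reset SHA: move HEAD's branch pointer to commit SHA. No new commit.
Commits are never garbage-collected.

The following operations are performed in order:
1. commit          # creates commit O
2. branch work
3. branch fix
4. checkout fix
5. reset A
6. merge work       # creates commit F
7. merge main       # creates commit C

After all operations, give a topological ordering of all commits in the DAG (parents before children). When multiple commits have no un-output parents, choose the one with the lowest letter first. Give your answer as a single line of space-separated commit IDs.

After op 1 (commit): HEAD=main@O [main=O]
After op 2 (branch): HEAD=main@O [main=O work=O]
After op 3 (branch): HEAD=main@O [fix=O main=O work=O]
After op 4 (checkout): HEAD=fix@O [fix=O main=O work=O]
After op 5 (reset): HEAD=fix@A [fix=A main=O work=O]
After op 6 (merge): HEAD=fix@F [fix=F main=O work=O]
After op 7 (merge): HEAD=fix@C [fix=C main=O work=O]
commit A: parents=[]
commit C: parents=['F', 'O']
commit F: parents=['A', 'O']
commit O: parents=['A']

Answer: A O F C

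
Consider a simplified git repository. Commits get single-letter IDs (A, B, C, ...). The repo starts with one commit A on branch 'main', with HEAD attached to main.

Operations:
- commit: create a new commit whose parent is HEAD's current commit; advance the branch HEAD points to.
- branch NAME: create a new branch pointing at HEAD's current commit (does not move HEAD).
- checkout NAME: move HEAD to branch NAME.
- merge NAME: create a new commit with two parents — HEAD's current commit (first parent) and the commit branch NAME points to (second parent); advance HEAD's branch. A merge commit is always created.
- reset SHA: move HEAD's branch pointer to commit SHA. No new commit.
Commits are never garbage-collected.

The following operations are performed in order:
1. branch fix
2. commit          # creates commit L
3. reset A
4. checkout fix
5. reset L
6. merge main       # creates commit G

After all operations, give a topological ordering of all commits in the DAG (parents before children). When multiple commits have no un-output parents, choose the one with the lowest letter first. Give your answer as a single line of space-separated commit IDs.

After op 1 (branch): HEAD=main@A [fix=A main=A]
After op 2 (commit): HEAD=main@L [fix=A main=L]
After op 3 (reset): HEAD=main@A [fix=A main=A]
After op 4 (checkout): HEAD=fix@A [fix=A main=A]
After op 5 (reset): HEAD=fix@L [fix=L main=A]
After op 6 (merge): HEAD=fix@G [fix=G main=A]
commit A: parents=[]
commit G: parents=['L', 'A']
commit L: parents=['A']

Answer: A L G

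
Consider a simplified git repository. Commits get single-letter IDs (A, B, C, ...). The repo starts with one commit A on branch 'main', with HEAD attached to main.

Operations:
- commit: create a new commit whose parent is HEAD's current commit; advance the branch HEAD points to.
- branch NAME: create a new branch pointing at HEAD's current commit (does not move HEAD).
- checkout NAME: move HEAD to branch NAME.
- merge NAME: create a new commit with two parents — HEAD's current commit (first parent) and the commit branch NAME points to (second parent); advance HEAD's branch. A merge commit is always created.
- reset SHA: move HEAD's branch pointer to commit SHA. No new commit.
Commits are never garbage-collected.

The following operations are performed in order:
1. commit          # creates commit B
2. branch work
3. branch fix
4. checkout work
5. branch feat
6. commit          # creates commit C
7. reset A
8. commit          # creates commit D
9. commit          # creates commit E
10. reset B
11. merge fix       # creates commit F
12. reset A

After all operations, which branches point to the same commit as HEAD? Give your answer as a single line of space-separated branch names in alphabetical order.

Answer: work

Derivation:
After op 1 (commit): HEAD=main@B [main=B]
After op 2 (branch): HEAD=main@B [main=B work=B]
After op 3 (branch): HEAD=main@B [fix=B main=B work=B]
After op 4 (checkout): HEAD=work@B [fix=B main=B work=B]
After op 5 (branch): HEAD=work@B [feat=B fix=B main=B work=B]
After op 6 (commit): HEAD=work@C [feat=B fix=B main=B work=C]
After op 7 (reset): HEAD=work@A [feat=B fix=B main=B work=A]
After op 8 (commit): HEAD=work@D [feat=B fix=B main=B work=D]
After op 9 (commit): HEAD=work@E [feat=B fix=B main=B work=E]
After op 10 (reset): HEAD=work@B [feat=B fix=B main=B work=B]
After op 11 (merge): HEAD=work@F [feat=B fix=B main=B work=F]
After op 12 (reset): HEAD=work@A [feat=B fix=B main=B work=A]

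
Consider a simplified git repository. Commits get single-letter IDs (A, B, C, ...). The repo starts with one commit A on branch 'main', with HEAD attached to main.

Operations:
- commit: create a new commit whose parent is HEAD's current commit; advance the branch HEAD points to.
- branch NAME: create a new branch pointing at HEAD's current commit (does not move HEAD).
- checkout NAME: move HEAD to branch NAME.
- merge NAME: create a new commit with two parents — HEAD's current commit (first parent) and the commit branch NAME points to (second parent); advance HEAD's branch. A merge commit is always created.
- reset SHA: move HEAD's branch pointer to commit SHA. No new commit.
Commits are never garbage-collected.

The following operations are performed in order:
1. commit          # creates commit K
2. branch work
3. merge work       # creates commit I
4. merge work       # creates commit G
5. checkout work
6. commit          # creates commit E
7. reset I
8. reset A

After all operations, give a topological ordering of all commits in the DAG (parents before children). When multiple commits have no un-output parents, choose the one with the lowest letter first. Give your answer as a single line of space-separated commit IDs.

Answer: A K E I G

Derivation:
After op 1 (commit): HEAD=main@K [main=K]
After op 2 (branch): HEAD=main@K [main=K work=K]
After op 3 (merge): HEAD=main@I [main=I work=K]
After op 4 (merge): HEAD=main@G [main=G work=K]
After op 5 (checkout): HEAD=work@K [main=G work=K]
After op 6 (commit): HEAD=work@E [main=G work=E]
After op 7 (reset): HEAD=work@I [main=G work=I]
After op 8 (reset): HEAD=work@A [main=G work=A]
commit A: parents=[]
commit E: parents=['K']
commit G: parents=['I', 'K']
commit I: parents=['K', 'K']
commit K: parents=['A']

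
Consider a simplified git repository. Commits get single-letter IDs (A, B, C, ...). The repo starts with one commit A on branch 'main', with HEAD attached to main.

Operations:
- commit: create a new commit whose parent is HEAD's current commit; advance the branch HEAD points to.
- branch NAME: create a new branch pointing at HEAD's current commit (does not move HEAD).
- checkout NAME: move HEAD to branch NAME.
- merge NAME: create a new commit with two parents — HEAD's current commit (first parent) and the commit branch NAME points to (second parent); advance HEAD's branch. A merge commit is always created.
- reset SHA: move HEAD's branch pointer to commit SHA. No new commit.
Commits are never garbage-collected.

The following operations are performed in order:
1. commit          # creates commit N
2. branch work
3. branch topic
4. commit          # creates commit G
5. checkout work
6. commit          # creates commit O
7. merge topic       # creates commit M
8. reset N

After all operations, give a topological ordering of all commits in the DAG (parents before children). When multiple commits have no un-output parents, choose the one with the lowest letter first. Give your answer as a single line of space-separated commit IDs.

After op 1 (commit): HEAD=main@N [main=N]
After op 2 (branch): HEAD=main@N [main=N work=N]
After op 3 (branch): HEAD=main@N [main=N topic=N work=N]
After op 4 (commit): HEAD=main@G [main=G topic=N work=N]
After op 5 (checkout): HEAD=work@N [main=G topic=N work=N]
After op 6 (commit): HEAD=work@O [main=G topic=N work=O]
After op 7 (merge): HEAD=work@M [main=G topic=N work=M]
After op 8 (reset): HEAD=work@N [main=G topic=N work=N]
commit A: parents=[]
commit G: parents=['N']
commit M: parents=['O', 'N']
commit N: parents=['A']
commit O: parents=['N']

Answer: A N G O M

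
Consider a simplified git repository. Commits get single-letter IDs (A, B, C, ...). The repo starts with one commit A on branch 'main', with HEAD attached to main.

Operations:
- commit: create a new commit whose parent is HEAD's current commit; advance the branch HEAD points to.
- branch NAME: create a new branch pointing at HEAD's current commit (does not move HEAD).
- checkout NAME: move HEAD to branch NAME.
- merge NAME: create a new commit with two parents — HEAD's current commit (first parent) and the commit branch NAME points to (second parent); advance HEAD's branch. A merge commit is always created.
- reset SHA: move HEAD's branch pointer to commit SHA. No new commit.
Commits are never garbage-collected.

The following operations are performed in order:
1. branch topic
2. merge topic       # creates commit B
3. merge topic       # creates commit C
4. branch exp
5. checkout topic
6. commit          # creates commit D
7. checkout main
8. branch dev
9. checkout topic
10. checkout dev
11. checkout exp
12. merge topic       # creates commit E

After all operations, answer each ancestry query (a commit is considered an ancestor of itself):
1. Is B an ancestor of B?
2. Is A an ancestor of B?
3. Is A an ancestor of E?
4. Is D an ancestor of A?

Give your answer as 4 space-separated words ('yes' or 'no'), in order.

Answer: yes yes yes no

Derivation:
After op 1 (branch): HEAD=main@A [main=A topic=A]
After op 2 (merge): HEAD=main@B [main=B topic=A]
After op 3 (merge): HEAD=main@C [main=C topic=A]
After op 4 (branch): HEAD=main@C [exp=C main=C topic=A]
After op 5 (checkout): HEAD=topic@A [exp=C main=C topic=A]
After op 6 (commit): HEAD=topic@D [exp=C main=C topic=D]
After op 7 (checkout): HEAD=main@C [exp=C main=C topic=D]
After op 8 (branch): HEAD=main@C [dev=C exp=C main=C topic=D]
After op 9 (checkout): HEAD=topic@D [dev=C exp=C main=C topic=D]
After op 10 (checkout): HEAD=dev@C [dev=C exp=C main=C topic=D]
After op 11 (checkout): HEAD=exp@C [dev=C exp=C main=C topic=D]
After op 12 (merge): HEAD=exp@E [dev=C exp=E main=C topic=D]
ancestors(B) = {A,B}; B in? yes
ancestors(B) = {A,B}; A in? yes
ancestors(E) = {A,B,C,D,E}; A in? yes
ancestors(A) = {A}; D in? no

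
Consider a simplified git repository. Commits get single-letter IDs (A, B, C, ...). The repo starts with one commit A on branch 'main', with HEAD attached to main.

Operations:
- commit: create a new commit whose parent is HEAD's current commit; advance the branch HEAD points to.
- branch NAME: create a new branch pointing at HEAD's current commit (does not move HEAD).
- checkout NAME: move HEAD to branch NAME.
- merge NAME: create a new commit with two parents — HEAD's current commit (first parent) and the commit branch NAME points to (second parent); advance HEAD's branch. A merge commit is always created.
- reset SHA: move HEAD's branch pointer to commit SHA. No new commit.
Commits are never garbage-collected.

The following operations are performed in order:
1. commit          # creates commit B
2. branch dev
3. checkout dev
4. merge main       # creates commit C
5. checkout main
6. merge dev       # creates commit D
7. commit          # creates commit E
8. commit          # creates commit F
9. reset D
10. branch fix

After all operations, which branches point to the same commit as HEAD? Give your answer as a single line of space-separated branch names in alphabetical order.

After op 1 (commit): HEAD=main@B [main=B]
After op 2 (branch): HEAD=main@B [dev=B main=B]
After op 3 (checkout): HEAD=dev@B [dev=B main=B]
After op 4 (merge): HEAD=dev@C [dev=C main=B]
After op 5 (checkout): HEAD=main@B [dev=C main=B]
After op 6 (merge): HEAD=main@D [dev=C main=D]
After op 7 (commit): HEAD=main@E [dev=C main=E]
After op 8 (commit): HEAD=main@F [dev=C main=F]
After op 9 (reset): HEAD=main@D [dev=C main=D]
After op 10 (branch): HEAD=main@D [dev=C fix=D main=D]

Answer: fix main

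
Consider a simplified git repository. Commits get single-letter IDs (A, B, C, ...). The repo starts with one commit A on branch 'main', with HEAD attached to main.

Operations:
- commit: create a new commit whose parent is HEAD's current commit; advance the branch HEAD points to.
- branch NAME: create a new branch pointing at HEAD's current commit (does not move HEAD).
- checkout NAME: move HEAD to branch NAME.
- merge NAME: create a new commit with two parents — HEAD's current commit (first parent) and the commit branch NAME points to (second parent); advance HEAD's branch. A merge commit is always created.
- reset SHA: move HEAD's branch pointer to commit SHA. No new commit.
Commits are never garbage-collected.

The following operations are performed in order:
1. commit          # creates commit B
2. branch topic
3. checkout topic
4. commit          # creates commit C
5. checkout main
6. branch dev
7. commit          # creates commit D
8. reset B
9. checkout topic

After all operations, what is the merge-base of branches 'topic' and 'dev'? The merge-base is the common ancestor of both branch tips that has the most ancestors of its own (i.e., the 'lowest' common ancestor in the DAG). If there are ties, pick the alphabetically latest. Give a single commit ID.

Answer: B

Derivation:
After op 1 (commit): HEAD=main@B [main=B]
After op 2 (branch): HEAD=main@B [main=B topic=B]
After op 3 (checkout): HEAD=topic@B [main=B topic=B]
After op 4 (commit): HEAD=topic@C [main=B topic=C]
After op 5 (checkout): HEAD=main@B [main=B topic=C]
After op 6 (branch): HEAD=main@B [dev=B main=B topic=C]
After op 7 (commit): HEAD=main@D [dev=B main=D topic=C]
After op 8 (reset): HEAD=main@B [dev=B main=B topic=C]
After op 9 (checkout): HEAD=topic@C [dev=B main=B topic=C]
ancestors(topic=C): ['A', 'B', 'C']
ancestors(dev=B): ['A', 'B']
common: ['A', 'B']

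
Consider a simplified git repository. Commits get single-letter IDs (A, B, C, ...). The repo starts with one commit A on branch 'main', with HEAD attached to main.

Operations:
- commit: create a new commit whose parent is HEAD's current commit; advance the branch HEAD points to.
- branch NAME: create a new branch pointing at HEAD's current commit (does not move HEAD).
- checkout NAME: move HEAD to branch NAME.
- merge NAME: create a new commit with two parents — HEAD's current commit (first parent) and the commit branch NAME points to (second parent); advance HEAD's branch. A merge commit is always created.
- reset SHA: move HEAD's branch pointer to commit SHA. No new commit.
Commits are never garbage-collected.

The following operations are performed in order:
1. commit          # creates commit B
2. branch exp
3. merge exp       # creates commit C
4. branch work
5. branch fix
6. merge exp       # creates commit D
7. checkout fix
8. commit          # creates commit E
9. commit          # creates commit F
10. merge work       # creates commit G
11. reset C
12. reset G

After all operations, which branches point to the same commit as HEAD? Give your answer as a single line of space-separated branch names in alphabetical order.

After op 1 (commit): HEAD=main@B [main=B]
After op 2 (branch): HEAD=main@B [exp=B main=B]
After op 3 (merge): HEAD=main@C [exp=B main=C]
After op 4 (branch): HEAD=main@C [exp=B main=C work=C]
After op 5 (branch): HEAD=main@C [exp=B fix=C main=C work=C]
After op 6 (merge): HEAD=main@D [exp=B fix=C main=D work=C]
After op 7 (checkout): HEAD=fix@C [exp=B fix=C main=D work=C]
After op 8 (commit): HEAD=fix@E [exp=B fix=E main=D work=C]
After op 9 (commit): HEAD=fix@F [exp=B fix=F main=D work=C]
After op 10 (merge): HEAD=fix@G [exp=B fix=G main=D work=C]
After op 11 (reset): HEAD=fix@C [exp=B fix=C main=D work=C]
After op 12 (reset): HEAD=fix@G [exp=B fix=G main=D work=C]

Answer: fix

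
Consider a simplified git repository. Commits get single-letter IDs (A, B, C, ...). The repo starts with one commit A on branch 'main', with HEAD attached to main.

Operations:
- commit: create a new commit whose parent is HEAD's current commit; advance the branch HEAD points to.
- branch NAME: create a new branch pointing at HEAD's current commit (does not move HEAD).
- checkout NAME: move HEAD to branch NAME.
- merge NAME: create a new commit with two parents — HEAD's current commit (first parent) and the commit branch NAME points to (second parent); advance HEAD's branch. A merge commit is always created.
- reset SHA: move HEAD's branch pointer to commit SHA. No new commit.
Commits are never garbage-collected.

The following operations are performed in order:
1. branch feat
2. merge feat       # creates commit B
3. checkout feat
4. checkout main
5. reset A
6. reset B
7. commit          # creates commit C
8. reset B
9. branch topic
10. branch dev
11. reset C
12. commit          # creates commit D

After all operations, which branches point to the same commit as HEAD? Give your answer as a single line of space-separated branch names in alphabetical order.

Answer: main

Derivation:
After op 1 (branch): HEAD=main@A [feat=A main=A]
After op 2 (merge): HEAD=main@B [feat=A main=B]
After op 3 (checkout): HEAD=feat@A [feat=A main=B]
After op 4 (checkout): HEAD=main@B [feat=A main=B]
After op 5 (reset): HEAD=main@A [feat=A main=A]
After op 6 (reset): HEAD=main@B [feat=A main=B]
After op 7 (commit): HEAD=main@C [feat=A main=C]
After op 8 (reset): HEAD=main@B [feat=A main=B]
After op 9 (branch): HEAD=main@B [feat=A main=B topic=B]
After op 10 (branch): HEAD=main@B [dev=B feat=A main=B topic=B]
After op 11 (reset): HEAD=main@C [dev=B feat=A main=C topic=B]
After op 12 (commit): HEAD=main@D [dev=B feat=A main=D topic=B]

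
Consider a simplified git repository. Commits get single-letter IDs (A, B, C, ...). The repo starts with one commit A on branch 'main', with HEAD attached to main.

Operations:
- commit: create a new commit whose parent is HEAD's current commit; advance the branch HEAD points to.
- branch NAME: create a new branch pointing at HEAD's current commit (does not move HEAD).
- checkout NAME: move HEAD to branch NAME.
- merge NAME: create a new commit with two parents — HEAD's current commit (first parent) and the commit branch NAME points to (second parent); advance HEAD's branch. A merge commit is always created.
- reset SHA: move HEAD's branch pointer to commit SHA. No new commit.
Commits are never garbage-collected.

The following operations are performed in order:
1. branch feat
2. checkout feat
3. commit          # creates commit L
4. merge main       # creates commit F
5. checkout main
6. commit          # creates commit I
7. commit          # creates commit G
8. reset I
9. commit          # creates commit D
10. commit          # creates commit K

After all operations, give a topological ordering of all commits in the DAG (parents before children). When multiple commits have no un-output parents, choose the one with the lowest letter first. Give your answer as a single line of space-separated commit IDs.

Answer: A I D G K L F

Derivation:
After op 1 (branch): HEAD=main@A [feat=A main=A]
After op 2 (checkout): HEAD=feat@A [feat=A main=A]
After op 3 (commit): HEAD=feat@L [feat=L main=A]
After op 4 (merge): HEAD=feat@F [feat=F main=A]
After op 5 (checkout): HEAD=main@A [feat=F main=A]
After op 6 (commit): HEAD=main@I [feat=F main=I]
After op 7 (commit): HEAD=main@G [feat=F main=G]
After op 8 (reset): HEAD=main@I [feat=F main=I]
After op 9 (commit): HEAD=main@D [feat=F main=D]
After op 10 (commit): HEAD=main@K [feat=F main=K]
commit A: parents=[]
commit D: parents=['I']
commit F: parents=['L', 'A']
commit G: parents=['I']
commit I: parents=['A']
commit K: parents=['D']
commit L: parents=['A']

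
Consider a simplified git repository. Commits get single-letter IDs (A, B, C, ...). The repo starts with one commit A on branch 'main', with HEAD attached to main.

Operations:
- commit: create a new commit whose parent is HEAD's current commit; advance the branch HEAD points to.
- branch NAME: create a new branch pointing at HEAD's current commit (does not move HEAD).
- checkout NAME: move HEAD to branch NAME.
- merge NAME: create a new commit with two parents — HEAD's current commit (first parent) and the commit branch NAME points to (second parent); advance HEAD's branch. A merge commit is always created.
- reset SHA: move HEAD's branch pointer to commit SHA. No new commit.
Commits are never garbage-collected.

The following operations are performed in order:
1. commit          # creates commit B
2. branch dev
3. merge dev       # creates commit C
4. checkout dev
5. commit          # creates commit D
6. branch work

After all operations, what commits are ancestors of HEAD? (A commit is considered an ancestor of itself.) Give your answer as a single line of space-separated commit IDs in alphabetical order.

After op 1 (commit): HEAD=main@B [main=B]
After op 2 (branch): HEAD=main@B [dev=B main=B]
After op 3 (merge): HEAD=main@C [dev=B main=C]
After op 4 (checkout): HEAD=dev@B [dev=B main=C]
After op 5 (commit): HEAD=dev@D [dev=D main=C]
After op 6 (branch): HEAD=dev@D [dev=D main=C work=D]

Answer: A B D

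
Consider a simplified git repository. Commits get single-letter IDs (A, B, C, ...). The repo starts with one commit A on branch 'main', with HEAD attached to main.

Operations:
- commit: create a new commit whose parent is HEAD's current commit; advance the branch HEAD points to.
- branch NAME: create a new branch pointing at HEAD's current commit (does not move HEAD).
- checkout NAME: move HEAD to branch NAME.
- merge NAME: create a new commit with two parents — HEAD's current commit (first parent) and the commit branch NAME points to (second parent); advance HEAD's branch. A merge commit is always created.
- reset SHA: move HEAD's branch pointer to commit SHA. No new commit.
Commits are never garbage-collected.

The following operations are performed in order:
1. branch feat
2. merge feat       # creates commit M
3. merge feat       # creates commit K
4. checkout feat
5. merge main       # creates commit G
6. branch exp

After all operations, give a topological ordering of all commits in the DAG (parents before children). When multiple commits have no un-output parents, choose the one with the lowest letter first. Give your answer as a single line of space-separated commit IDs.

After op 1 (branch): HEAD=main@A [feat=A main=A]
After op 2 (merge): HEAD=main@M [feat=A main=M]
After op 3 (merge): HEAD=main@K [feat=A main=K]
After op 4 (checkout): HEAD=feat@A [feat=A main=K]
After op 5 (merge): HEAD=feat@G [feat=G main=K]
After op 6 (branch): HEAD=feat@G [exp=G feat=G main=K]
commit A: parents=[]
commit G: parents=['A', 'K']
commit K: parents=['M', 'A']
commit M: parents=['A', 'A']

Answer: A M K G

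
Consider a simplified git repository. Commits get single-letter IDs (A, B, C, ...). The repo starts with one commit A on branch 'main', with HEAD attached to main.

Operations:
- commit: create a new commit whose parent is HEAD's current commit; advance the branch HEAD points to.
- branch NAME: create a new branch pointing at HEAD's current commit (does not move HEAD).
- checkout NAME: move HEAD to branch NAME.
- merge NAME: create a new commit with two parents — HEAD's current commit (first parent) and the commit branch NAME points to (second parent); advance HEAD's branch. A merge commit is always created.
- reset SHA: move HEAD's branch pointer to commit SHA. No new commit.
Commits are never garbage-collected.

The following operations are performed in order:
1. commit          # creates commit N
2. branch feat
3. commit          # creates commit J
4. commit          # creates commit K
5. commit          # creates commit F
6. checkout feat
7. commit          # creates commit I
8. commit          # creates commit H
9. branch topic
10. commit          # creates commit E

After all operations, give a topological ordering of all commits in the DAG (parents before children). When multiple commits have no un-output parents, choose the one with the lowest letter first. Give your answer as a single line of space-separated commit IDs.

Answer: A N I H E J K F

Derivation:
After op 1 (commit): HEAD=main@N [main=N]
After op 2 (branch): HEAD=main@N [feat=N main=N]
After op 3 (commit): HEAD=main@J [feat=N main=J]
After op 4 (commit): HEAD=main@K [feat=N main=K]
After op 5 (commit): HEAD=main@F [feat=N main=F]
After op 6 (checkout): HEAD=feat@N [feat=N main=F]
After op 7 (commit): HEAD=feat@I [feat=I main=F]
After op 8 (commit): HEAD=feat@H [feat=H main=F]
After op 9 (branch): HEAD=feat@H [feat=H main=F topic=H]
After op 10 (commit): HEAD=feat@E [feat=E main=F topic=H]
commit A: parents=[]
commit E: parents=['H']
commit F: parents=['K']
commit H: parents=['I']
commit I: parents=['N']
commit J: parents=['N']
commit K: parents=['J']
commit N: parents=['A']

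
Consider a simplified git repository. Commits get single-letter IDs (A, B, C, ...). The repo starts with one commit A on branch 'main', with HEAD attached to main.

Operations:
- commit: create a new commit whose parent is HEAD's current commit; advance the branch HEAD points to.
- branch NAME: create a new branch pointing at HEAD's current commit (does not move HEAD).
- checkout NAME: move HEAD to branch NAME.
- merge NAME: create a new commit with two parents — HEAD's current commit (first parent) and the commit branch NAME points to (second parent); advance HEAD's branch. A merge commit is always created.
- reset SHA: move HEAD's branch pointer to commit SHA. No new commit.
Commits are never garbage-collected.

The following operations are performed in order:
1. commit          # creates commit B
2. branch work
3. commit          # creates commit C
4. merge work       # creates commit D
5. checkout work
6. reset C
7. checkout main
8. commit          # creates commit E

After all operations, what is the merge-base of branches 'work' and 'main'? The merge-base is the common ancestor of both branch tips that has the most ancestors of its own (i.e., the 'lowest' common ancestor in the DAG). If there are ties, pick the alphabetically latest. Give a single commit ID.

Answer: C

Derivation:
After op 1 (commit): HEAD=main@B [main=B]
After op 2 (branch): HEAD=main@B [main=B work=B]
After op 3 (commit): HEAD=main@C [main=C work=B]
After op 4 (merge): HEAD=main@D [main=D work=B]
After op 5 (checkout): HEAD=work@B [main=D work=B]
After op 6 (reset): HEAD=work@C [main=D work=C]
After op 7 (checkout): HEAD=main@D [main=D work=C]
After op 8 (commit): HEAD=main@E [main=E work=C]
ancestors(work=C): ['A', 'B', 'C']
ancestors(main=E): ['A', 'B', 'C', 'D', 'E']
common: ['A', 'B', 'C']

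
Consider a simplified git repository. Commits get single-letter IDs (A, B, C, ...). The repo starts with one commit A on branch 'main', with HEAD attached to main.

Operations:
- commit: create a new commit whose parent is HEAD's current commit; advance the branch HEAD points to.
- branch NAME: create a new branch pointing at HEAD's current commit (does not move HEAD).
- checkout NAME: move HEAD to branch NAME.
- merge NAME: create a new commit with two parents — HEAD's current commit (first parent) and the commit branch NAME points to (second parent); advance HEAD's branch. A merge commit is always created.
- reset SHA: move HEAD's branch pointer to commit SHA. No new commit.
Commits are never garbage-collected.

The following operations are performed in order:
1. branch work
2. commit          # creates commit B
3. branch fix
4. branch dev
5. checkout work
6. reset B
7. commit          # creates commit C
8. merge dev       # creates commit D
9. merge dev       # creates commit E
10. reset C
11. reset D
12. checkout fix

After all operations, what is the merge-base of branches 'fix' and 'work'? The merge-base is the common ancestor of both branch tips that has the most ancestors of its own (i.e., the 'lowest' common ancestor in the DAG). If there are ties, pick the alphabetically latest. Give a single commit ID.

Answer: B

Derivation:
After op 1 (branch): HEAD=main@A [main=A work=A]
After op 2 (commit): HEAD=main@B [main=B work=A]
After op 3 (branch): HEAD=main@B [fix=B main=B work=A]
After op 4 (branch): HEAD=main@B [dev=B fix=B main=B work=A]
After op 5 (checkout): HEAD=work@A [dev=B fix=B main=B work=A]
After op 6 (reset): HEAD=work@B [dev=B fix=B main=B work=B]
After op 7 (commit): HEAD=work@C [dev=B fix=B main=B work=C]
After op 8 (merge): HEAD=work@D [dev=B fix=B main=B work=D]
After op 9 (merge): HEAD=work@E [dev=B fix=B main=B work=E]
After op 10 (reset): HEAD=work@C [dev=B fix=B main=B work=C]
After op 11 (reset): HEAD=work@D [dev=B fix=B main=B work=D]
After op 12 (checkout): HEAD=fix@B [dev=B fix=B main=B work=D]
ancestors(fix=B): ['A', 'B']
ancestors(work=D): ['A', 'B', 'C', 'D']
common: ['A', 'B']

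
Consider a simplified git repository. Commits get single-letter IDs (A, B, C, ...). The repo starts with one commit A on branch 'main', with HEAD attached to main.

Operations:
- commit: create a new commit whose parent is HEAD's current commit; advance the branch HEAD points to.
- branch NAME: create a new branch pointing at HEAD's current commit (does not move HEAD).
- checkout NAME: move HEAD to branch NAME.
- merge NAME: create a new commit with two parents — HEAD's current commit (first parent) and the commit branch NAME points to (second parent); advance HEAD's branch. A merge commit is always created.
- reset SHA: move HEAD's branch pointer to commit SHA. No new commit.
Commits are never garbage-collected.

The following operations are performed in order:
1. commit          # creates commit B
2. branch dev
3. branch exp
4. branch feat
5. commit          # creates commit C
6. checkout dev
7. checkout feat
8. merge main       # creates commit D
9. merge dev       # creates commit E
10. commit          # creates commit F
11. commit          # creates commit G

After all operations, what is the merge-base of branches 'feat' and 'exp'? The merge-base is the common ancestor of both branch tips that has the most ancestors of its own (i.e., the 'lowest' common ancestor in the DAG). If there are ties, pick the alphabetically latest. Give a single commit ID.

Answer: B

Derivation:
After op 1 (commit): HEAD=main@B [main=B]
After op 2 (branch): HEAD=main@B [dev=B main=B]
After op 3 (branch): HEAD=main@B [dev=B exp=B main=B]
After op 4 (branch): HEAD=main@B [dev=B exp=B feat=B main=B]
After op 5 (commit): HEAD=main@C [dev=B exp=B feat=B main=C]
After op 6 (checkout): HEAD=dev@B [dev=B exp=B feat=B main=C]
After op 7 (checkout): HEAD=feat@B [dev=B exp=B feat=B main=C]
After op 8 (merge): HEAD=feat@D [dev=B exp=B feat=D main=C]
After op 9 (merge): HEAD=feat@E [dev=B exp=B feat=E main=C]
After op 10 (commit): HEAD=feat@F [dev=B exp=B feat=F main=C]
After op 11 (commit): HEAD=feat@G [dev=B exp=B feat=G main=C]
ancestors(feat=G): ['A', 'B', 'C', 'D', 'E', 'F', 'G']
ancestors(exp=B): ['A', 'B']
common: ['A', 'B']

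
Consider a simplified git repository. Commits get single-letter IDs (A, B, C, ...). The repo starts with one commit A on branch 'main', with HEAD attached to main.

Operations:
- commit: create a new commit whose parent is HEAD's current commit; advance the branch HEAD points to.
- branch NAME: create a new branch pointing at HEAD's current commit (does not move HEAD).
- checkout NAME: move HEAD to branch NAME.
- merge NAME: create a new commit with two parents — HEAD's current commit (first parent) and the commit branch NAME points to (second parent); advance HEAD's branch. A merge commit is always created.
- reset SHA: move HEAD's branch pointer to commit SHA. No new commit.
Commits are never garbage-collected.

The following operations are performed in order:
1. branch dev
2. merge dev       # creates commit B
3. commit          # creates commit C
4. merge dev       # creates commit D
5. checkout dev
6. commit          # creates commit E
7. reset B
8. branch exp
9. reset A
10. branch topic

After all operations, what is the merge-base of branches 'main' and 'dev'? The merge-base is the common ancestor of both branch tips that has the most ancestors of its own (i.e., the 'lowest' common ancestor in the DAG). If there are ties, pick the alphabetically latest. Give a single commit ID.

After op 1 (branch): HEAD=main@A [dev=A main=A]
After op 2 (merge): HEAD=main@B [dev=A main=B]
After op 3 (commit): HEAD=main@C [dev=A main=C]
After op 4 (merge): HEAD=main@D [dev=A main=D]
After op 5 (checkout): HEAD=dev@A [dev=A main=D]
After op 6 (commit): HEAD=dev@E [dev=E main=D]
After op 7 (reset): HEAD=dev@B [dev=B main=D]
After op 8 (branch): HEAD=dev@B [dev=B exp=B main=D]
After op 9 (reset): HEAD=dev@A [dev=A exp=B main=D]
After op 10 (branch): HEAD=dev@A [dev=A exp=B main=D topic=A]
ancestors(main=D): ['A', 'B', 'C', 'D']
ancestors(dev=A): ['A']
common: ['A']

Answer: A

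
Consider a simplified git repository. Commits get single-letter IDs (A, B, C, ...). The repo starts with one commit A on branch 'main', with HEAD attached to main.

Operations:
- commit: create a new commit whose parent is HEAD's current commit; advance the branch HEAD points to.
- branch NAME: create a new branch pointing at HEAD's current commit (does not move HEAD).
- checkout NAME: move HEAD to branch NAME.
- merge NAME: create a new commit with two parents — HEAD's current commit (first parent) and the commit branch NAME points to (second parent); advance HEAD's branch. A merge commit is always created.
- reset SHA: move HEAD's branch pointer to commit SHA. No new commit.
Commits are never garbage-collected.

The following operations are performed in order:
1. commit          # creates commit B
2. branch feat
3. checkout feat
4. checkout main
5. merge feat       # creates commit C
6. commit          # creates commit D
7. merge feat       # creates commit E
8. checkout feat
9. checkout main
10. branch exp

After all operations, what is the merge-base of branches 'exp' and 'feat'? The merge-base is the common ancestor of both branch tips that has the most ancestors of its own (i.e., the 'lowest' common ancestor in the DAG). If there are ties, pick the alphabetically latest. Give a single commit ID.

Answer: B

Derivation:
After op 1 (commit): HEAD=main@B [main=B]
After op 2 (branch): HEAD=main@B [feat=B main=B]
After op 3 (checkout): HEAD=feat@B [feat=B main=B]
After op 4 (checkout): HEAD=main@B [feat=B main=B]
After op 5 (merge): HEAD=main@C [feat=B main=C]
After op 6 (commit): HEAD=main@D [feat=B main=D]
After op 7 (merge): HEAD=main@E [feat=B main=E]
After op 8 (checkout): HEAD=feat@B [feat=B main=E]
After op 9 (checkout): HEAD=main@E [feat=B main=E]
After op 10 (branch): HEAD=main@E [exp=E feat=B main=E]
ancestors(exp=E): ['A', 'B', 'C', 'D', 'E']
ancestors(feat=B): ['A', 'B']
common: ['A', 'B']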